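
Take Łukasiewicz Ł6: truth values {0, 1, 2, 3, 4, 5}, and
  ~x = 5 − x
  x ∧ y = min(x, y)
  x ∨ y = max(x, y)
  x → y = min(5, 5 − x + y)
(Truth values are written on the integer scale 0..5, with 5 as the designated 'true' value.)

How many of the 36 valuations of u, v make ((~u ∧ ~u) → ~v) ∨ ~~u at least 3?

value 5: 21 assignments (counts)
value 4: 5 assignments (counts)
value 3: 4 assignments (counts)
value 2: 3 assignments
value 1: 2 assignments
value 0: 1 assignment
So 30 of the 36 assignments meet the threshold.

30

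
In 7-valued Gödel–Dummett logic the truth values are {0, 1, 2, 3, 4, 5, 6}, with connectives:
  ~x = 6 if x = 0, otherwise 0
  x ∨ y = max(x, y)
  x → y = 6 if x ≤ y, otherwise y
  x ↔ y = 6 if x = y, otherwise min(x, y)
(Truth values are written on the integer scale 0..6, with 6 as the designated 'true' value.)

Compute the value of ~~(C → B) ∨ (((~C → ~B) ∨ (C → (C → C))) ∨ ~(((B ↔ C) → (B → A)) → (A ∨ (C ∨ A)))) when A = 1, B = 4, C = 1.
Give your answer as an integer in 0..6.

C → B = 1 → 4 = 6
~(C → B) = ~6 = 0
~~(C → B) = ~0 = 6
~C = ~1 = 0
~B = ~4 = 0
~C → ~B = 0 → 0 = 6
C → C = 1 → 1 = 6
C → (C → C) = 1 → 6 = 6
(~C → ~B) ∨ (C → (C → C)) = 6 ∨ 6 = 6
B ↔ C = 4 ↔ 1 = 1
B → A = 4 → 1 = 1
(B ↔ C) → (B → A) = 1 → 1 = 6
C ∨ A = 1 ∨ 1 = 1
A ∨ (C ∨ A) = 1 ∨ 1 = 1
((B ↔ C) → (B → A)) → (A ∨ (C ∨ A)) = 6 → 1 = 1
~(((B ↔ C) → (B → A)) → (A ∨ (C ∨ A))) = ~1 = 0
((~C → ~B) ∨ (C → (C → C))) ∨ ~(((B ↔ C) → (B → A)) → (A ∨ (C ∨ A))) = 6 ∨ 0 = 6
~~(C → B) ∨ (((~C → ~B) ∨ (C → (C → C))) ∨ ~(((B ↔ C) → (B → A)) → (A ∨ (C ∨ A)))) = 6 ∨ 6 = 6

6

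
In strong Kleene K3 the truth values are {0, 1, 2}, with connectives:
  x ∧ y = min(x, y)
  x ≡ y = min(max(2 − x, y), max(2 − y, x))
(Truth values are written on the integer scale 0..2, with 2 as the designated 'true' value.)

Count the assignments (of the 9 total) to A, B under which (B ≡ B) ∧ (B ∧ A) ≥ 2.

1

A = 0, B = 0 ↦ 0  <
A = 0, B = 1 ↦ 0  <
A = 0, B = 2 ↦ 0  <
A = 1, B = 0 ↦ 0  <
A = 1, B = 1 ↦ 1  <
A = 1, B = 2 ↦ 1  <
A = 2, B = 0 ↦ 0  <
A = 2, B = 1 ↦ 1  <
A = 2, B = 2 ↦ 2  ≥
So 1 of the 9 assignments meets the threshold.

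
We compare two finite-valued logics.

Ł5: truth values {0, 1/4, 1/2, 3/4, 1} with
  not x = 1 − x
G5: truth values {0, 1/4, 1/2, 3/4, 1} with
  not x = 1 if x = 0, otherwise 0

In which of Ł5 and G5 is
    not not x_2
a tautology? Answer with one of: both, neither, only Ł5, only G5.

neither

In Ł5: at x_2 = 0 the value is 0 — not a tautology.
In G5: at x_2 = 0 the value is 0 — not a tautology.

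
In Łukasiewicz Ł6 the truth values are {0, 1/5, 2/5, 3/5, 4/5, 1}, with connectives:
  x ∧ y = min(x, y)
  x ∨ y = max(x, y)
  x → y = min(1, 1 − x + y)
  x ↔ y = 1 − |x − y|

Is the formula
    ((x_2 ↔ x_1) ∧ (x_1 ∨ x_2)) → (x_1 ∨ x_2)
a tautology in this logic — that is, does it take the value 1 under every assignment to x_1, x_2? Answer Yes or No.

Yes

At x_1 = 0, x_2 = 2/5, for instance:
x_2 ↔ x_1 = 2/5 ↔ 0 = 3/5
x_1 ∨ x_2 = 0 ∨ 2/5 = 2/5
(x_2 ↔ x_1) ∧ (x_1 ∨ x_2) = 3/5 ∧ 2/5 = 2/5
((x_2 ↔ x_1) ∧ (x_1 ∨ x_2)) → (x_1 ∨ x_2) = 2/5 → 2/5 = 1
and checking the remaining 35 assignments likewise gives ≥ 1 in every case.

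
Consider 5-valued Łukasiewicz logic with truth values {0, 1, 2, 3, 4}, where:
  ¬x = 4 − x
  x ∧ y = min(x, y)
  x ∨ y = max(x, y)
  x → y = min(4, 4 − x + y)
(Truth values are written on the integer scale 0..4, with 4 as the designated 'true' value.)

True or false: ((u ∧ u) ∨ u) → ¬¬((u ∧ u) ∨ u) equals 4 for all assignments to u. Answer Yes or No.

u = 0 ↦ 4
u = 1 ↦ 4
u = 2 ↦ 4
u = 3 ↦ 4
u = 4 ↦ 4
Every assignment gives a value ≥ 4.

Yes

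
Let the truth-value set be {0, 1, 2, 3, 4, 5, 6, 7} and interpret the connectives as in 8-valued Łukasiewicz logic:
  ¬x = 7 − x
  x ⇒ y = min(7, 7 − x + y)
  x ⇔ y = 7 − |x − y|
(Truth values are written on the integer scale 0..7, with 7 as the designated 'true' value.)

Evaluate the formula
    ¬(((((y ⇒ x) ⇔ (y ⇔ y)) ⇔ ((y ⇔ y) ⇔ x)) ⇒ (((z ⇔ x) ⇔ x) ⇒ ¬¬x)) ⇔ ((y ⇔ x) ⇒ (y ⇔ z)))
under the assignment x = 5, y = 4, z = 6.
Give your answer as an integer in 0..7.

y ⇒ x = 4 ⇒ 5 = 7
y ⇔ y = 4 ⇔ 4 = 7
(y ⇒ x) ⇔ (y ⇔ y) = 7 ⇔ 7 = 7
y ⇔ y = 4 ⇔ 4 = 7
(y ⇔ y) ⇔ x = 7 ⇔ 5 = 5
((y ⇒ x) ⇔ (y ⇔ y)) ⇔ ((y ⇔ y) ⇔ x) = 7 ⇔ 5 = 5
z ⇔ x = 6 ⇔ 5 = 6
(z ⇔ x) ⇔ x = 6 ⇔ 5 = 6
¬x = ¬5 = 2
¬¬x = ¬2 = 5
((z ⇔ x) ⇔ x) ⇒ ¬¬x = 6 ⇒ 5 = 6
(((y ⇒ x) ⇔ (y ⇔ y)) ⇔ ((y ⇔ y) ⇔ x)) ⇒ (((z ⇔ x) ⇔ x) ⇒ ¬¬x) = 5 ⇒ 6 = 7
y ⇔ x = 4 ⇔ 5 = 6
y ⇔ z = 4 ⇔ 6 = 5
(y ⇔ x) ⇒ (y ⇔ z) = 6 ⇒ 5 = 6
((((y ⇒ x) ⇔ (y ⇔ y)) ⇔ ((y ⇔ y) ⇔ x)) ⇒ (((z ⇔ x) ⇔ x) ⇒ ¬¬x)) ⇔ ((y ⇔ x) ⇒ (y ⇔ z)) = 7 ⇔ 6 = 6
¬(((((y ⇒ x) ⇔ (y ⇔ y)) ⇔ ((y ⇔ y) ⇔ x)) ⇒ (((z ⇔ x) ⇔ x) ⇒ ¬¬x)) ⇔ ((y ⇔ x) ⇒ (y ⇔ z))) = ¬6 = 1

1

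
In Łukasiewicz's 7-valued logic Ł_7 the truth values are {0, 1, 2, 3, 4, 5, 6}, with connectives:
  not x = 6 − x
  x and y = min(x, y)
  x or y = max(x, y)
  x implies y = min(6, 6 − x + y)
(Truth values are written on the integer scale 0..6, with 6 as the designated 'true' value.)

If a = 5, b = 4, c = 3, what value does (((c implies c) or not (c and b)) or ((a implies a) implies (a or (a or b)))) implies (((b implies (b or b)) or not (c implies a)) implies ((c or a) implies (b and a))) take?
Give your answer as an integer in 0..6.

c implies c = 3 implies 3 = 6
c and b = 3 and 4 = 3
not (c and b) = not 3 = 3
(c implies c) or not (c and b) = 6 or 3 = 6
a implies a = 5 implies 5 = 6
a or b = 5 or 4 = 5
a or (a or b) = 5 or 5 = 5
(a implies a) implies (a or (a or b)) = 6 implies 5 = 5
((c implies c) or not (c and b)) or ((a implies a) implies (a or (a or b))) = 6 or 5 = 6
b or b = 4 or 4 = 4
b implies (b or b) = 4 implies 4 = 6
c implies a = 3 implies 5 = 6
not (c implies a) = not 6 = 0
(b implies (b or b)) or not (c implies a) = 6 or 0 = 6
c or a = 3 or 5 = 5
b and a = 4 and 5 = 4
(c or a) implies (b and a) = 5 implies 4 = 5
((b implies (b or b)) or not (c implies a)) implies ((c or a) implies (b and a)) = 6 implies 5 = 5
(((c implies c) or not (c and b)) or ((a implies a) implies (a or (a or b)))) implies (((b implies (b or b)) or not (c implies a)) implies ((c or a) implies (b and a))) = 6 implies 5 = 5

5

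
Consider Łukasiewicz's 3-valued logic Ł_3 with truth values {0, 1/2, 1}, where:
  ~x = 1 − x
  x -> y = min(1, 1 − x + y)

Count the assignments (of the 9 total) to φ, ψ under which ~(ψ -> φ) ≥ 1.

1

φ = 0, ψ = 0 ↦ 0  <
φ = 0, ψ = 1/2 ↦ 1/2  <
φ = 0, ψ = 1 ↦ 1  ≥
φ = 1/2, ψ = 0 ↦ 0  <
φ = 1/2, ψ = 1/2 ↦ 0  <
φ = 1/2, ψ = 1 ↦ 1/2  <
φ = 1, ψ = 0 ↦ 0  <
φ = 1, ψ = 1/2 ↦ 0  <
φ = 1, ψ = 1 ↦ 0  <
So 1 of the 9 assignments meets the threshold.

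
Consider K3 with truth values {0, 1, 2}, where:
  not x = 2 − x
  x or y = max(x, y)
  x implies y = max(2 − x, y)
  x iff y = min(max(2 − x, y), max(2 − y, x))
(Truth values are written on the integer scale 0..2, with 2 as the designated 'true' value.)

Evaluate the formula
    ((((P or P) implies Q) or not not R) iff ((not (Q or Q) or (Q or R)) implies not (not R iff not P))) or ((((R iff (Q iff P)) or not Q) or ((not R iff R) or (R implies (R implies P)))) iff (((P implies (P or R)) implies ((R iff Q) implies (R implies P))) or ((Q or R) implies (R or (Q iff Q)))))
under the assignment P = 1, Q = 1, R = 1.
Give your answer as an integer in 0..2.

1

P or P = 1 or 1 = 1
(P or P) implies Q = 1 implies 1 = 1
not R = not 1 = 1
not not R = not 1 = 1
((P or P) implies Q) or not not R = 1 or 1 = 1
Q or Q = 1 or 1 = 1
not (Q or Q) = not 1 = 1
Q or R = 1 or 1 = 1
not (Q or Q) or (Q or R) = 1 or 1 = 1
not R = not 1 = 1
not P = not 1 = 1
not R iff not P = 1 iff 1 = 1
not (not R iff not P) = not 1 = 1
(not (Q or Q) or (Q or R)) implies not (not R iff not P) = 1 implies 1 = 1
(((P or P) implies Q) or not not R) iff ((not (Q or Q) or (Q or R)) implies not (not R iff not P)) = 1 iff 1 = 1
Q iff P = 1 iff 1 = 1
R iff (Q iff P) = 1 iff 1 = 1
not Q = not 1 = 1
(R iff (Q iff P)) or not Q = 1 or 1 = 1
not R = not 1 = 1
not R iff R = 1 iff 1 = 1
R implies P = 1 implies 1 = 1
R implies (R implies P) = 1 implies 1 = 1
(not R iff R) or (R implies (R implies P)) = 1 or 1 = 1
((R iff (Q iff P)) or not Q) or ((not R iff R) or (R implies (R implies P))) = 1 or 1 = 1
P or R = 1 or 1 = 1
P implies (P or R) = 1 implies 1 = 1
R iff Q = 1 iff 1 = 1
R implies P = 1 implies 1 = 1
(R iff Q) implies (R implies P) = 1 implies 1 = 1
(P implies (P or R)) implies ((R iff Q) implies (R implies P)) = 1 implies 1 = 1
Q or R = 1 or 1 = 1
Q iff Q = 1 iff 1 = 1
R or (Q iff Q) = 1 or 1 = 1
(Q or R) implies (R or (Q iff Q)) = 1 implies 1 = 1
((P implies (P or R)) implies ((R iff Q) implies (R implies P))) or ((Q or R) implies (R or (Q iff Q))) = 1 or 1 = 1
(((R iff (Q iff P)) or not Q) or ((not R iff R) or (R implies (R implies P)))) iff (((P implies (P or R)) implies ((R iff Q) implies (R implies P))) or ((Q or R) implies (R or (Q iff Q)))) = 1 iff 1 = 1
((((P or P) implies Q) or not not R) iff ((not (Q or Q) or (Q or R)) implies not (not R iff not P))) or ((((R iff (Q iff P)) or not Q) or ((not R iff R) or (R implies (R implies P)))) iff (((P implies (P or R)) implies ((R iff Q) implies (R implies P))) or ((Q or R) implies (R or (Q iff Q))))) = 1 or 1 = 1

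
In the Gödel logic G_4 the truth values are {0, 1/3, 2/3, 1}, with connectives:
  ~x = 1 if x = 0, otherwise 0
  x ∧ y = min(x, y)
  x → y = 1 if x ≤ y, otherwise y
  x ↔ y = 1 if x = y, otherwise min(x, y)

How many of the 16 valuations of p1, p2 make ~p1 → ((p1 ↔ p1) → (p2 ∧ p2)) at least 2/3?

14

p1 = 0, p2 = 0 ↦ 0  <
p1 = 0, p2 = 1/3 ↦ 1/3  <
p1 = 0, p2 = 2/3 ↦ 2/3  ≥
p1 = 0, p2 = 1 ↦ 1  ≥
p1 = 1/3, p2 = 0 ↦ 1  ≥
p1 = 1/3, p2 = 1/3 ↦ 1  ≥
p1 = 1/3, p2 = 2/3 ↦ 1  ≥
p1 = 1/3, p2 = 1 ↦ 1  ≥
p1 = 2/3, p2 = 0 ↦ 1  ≥
p1 = 2/3, p2 = 1/3 ↦ 1  ≥
p1 = 2/3, p2 = 2/3 ↦ 1  ≥
p1 = 2/3, p2 = 1 ↦ 1  ≥
p1 = 1, p2 = 0 ↦ 1  ≥
p1 = 1, p2 = 1/3 ↦ 1  ≥
p1 = 1, p2 = 2/3 ↦ 1  ≥
p1 = 1, p2 = 1 ↦ 1  ≥
So 14 of the 16 assignments meet the threshold.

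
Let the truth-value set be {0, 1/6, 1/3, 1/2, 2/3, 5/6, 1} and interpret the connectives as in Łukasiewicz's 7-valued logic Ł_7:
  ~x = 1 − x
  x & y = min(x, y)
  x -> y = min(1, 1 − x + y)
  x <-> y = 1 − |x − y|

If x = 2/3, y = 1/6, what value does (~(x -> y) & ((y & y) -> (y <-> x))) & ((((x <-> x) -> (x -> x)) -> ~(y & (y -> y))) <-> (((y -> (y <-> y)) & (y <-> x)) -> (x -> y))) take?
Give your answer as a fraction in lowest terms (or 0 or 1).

x -> y = 2/3 -> 1/6 = 1/2
~(x -> y) = ~1/2 = 1/2
y & y = 1/6 & 1/6 = 1/6
y <-> x = 1/6 <-> 2/3 = 1/2
(y & y) -> (y <-> x) = 1/6 -> 1/2 = 1
~(x -> y) & ((y & y) -> (y <-> x)) = 1/2 & 1 = 1/2
x <-> x = 2/3 <-> 2/3 = 1
x -> x = 2/3 -> 2/3 = 1
(x <-> x) -> (x -> x) = 1 -> 1 = 1
y -> y = 1/6 -> 1/6 = 1
y & (y -> y) = 1/6 & 1 = 1/6
~(y & (y -> y)) = ~1/6 = 5/6
((x <-> x) -> (x -> x)) -> ~(y & (y -> y)) = 1 -> 5/6 = 5/6
y <-> y = 1/6 <-> 1/6 = 1
y -> (y <-> y) = 1/6 -> 1 = 1
y <-> x = 1/6 <-> 2/3 = 1/2
(y -> (y <-> y)) & (y <-> x) = 1 & 1/2 = 1/2
x -> y = 2/3 -> 1/6 = 1/2
((y -> (y <-> y)) & (y <-> x)) -> (x -> y) = 1/2 -> 1/2 = 1
(((x <-> x) -> (x -> x)) -> ~(y & (y -> y))) <-> (((y -> (y <-> y)) & (y <-> x)) -> (x -> y)) = 5/6 <-> 1 = 5/6
(~(x -> y) & ((y & y) -> (y <-> x))) & ((((x <-> x) -> (x -> x)) -> ~(y & (y -> y))) <-> (((y -> (y <-> y)) & (y <-> x)) -> (x -> y))) = 1/2 & 5/6 = 1/2

1/2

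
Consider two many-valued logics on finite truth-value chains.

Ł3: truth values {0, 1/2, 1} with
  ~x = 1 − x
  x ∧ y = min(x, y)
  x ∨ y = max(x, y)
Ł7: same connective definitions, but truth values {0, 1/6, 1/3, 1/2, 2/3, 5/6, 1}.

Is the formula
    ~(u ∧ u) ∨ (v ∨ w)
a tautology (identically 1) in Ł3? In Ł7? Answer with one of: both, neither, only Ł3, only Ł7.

In Ł3: at u = 1/2, v = 0, w = 0 the value is 1/2 — not a tautology.
In Ł7: at u = 1/6, v = 0, w = 0 the value is 5/6 — not a tautology.

neither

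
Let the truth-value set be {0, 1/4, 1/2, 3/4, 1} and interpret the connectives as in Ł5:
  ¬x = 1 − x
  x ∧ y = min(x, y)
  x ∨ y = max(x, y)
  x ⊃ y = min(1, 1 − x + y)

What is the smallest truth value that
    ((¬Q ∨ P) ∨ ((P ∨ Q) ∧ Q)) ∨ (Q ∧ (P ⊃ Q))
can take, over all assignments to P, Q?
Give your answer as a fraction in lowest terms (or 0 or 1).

1/2

Take P = 0, Q = 1/2:
¬Q = ¬1/2 = 1/2
¬Q ∨ P = 1/2 ∨ 0 = 1/2
P ∨ Q = 0 ∨ 1/2 = 1/2
(P ∨ Q) ∧ Q = 1/2 ∧ 1/2 = 1/2
(¬Q ∨ P) ∨ ((P ∨ Q) ∧ Q) = 1/2 ∨ 1/2 = 1/2
P ⊃ Q = 0 ⊃ 1/2 = 1
Q ∧ (P ⊃ Q) = 1/2 ∧ 1 = 1/2
((¬Q ∨ P) ∨ ((P ∨ Q) ∧ Q)) ∨ (Q ∧ (P ⊃ Q)) = 1/2 ∨ 1/2 = 1/2
No assignment yields a value below 1/2, so this is the minimum.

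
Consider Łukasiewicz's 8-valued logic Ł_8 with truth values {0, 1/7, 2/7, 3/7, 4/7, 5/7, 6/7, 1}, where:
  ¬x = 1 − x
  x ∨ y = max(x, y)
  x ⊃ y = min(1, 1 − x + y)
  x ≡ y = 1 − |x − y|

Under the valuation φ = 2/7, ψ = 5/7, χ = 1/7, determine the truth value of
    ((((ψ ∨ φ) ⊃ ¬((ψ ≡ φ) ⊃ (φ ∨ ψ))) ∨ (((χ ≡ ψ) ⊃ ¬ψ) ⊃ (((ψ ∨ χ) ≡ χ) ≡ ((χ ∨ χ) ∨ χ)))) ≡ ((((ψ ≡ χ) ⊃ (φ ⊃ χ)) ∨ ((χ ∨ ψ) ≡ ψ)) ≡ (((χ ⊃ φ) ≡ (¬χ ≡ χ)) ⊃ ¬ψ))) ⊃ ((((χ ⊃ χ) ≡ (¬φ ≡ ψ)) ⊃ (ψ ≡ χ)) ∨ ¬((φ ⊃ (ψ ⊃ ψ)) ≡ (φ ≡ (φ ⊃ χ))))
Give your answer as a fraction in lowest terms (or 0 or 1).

ψ ∨ φ = 5/7 ∨ 2/7 = 5/7
ψ ≡ φ = 5/7 ≡ 2/7 = 4/7
φ ∨ ψ = 2/7 ∨ 5/7 = 5/7
(ψ ≡ φ) ⊃ (φ ∨ ψ) = 4/7 ⊃ 5/7 = 1
¬((ψ ≡ φ) ⊃ (φ ∨ ψ)) = ¬1 = 0
(ψ ∨ φ) ⊃ ¬((ψ ≡ φ) ⊃ (φ ∨ ψ)) = 5/7 ⊃ 0 = 2/7
χ ≡ ψ = 1/7 ≡ 5/7 = 3/7
¬ψ = ¬5/7 = 2/7
(χ ≡ ψ) ⊃ ¬ψ = 3/7 ⊃ 2/7 = 6/7
ψ ∨ χ = 5/7 ∨ 1/7 = 5/7
(ψ ∨ χ) ≡ χ = 5/7 ≡ 1/7 = 3/7
χ ∨ χ = 1/7 ∨ 1/7 = 1/7
(χ ∨ χ) ∨ χ = 1/7 ∨ 1/7 = 1/7
((ψ ∨ χ) ≡ χ) ≡ ((χ ∨ χ) ∨ χ) = 3/7 ≡ 1/7 = 5/7
((χ ≡ ψ) ⊃ ¬ψ) ⊃ (((ψ ∨ χ) ≡ χ) ≡ ((χ ∨ χ) ∨ χ)) = 6/7 ⊃ 5/7 = 6/7
((ψ ∨ φ) ⊃ ¬((ψ ≡ φ) ⊃ (φ ∨ ψ))) ∨ (((χ ≡ ψ) ⊃ ¬ψ) ⊃ (((ψ ∨ χ) ≡ χ) ≡ ((χ ∨ χ) ∨ χ))) = 2/7 ∨ 6/7 = 6/7
ψ ≡ χ = 5/7 ≡ 1/7 = 3/7
φ ⊃ χ = 2/7 ⊃ 1/7 = 6/7
(ψ ≡ χ) ⊃ (φ ⊃ χ) = 3/7 ⊃ 6/7 = 1
χ ∨ ψ = 1/7 ∨ 5/7 = 5/7
(χ ∨ ψ) ≡ ψ = 5/7 ≡ 5/7 = 1
((ψ ≡ χ) ⊃ (φ ⊃ χ)) ∨ ((χ ∨ ψ) ≡ ψ) = 1 ∨ 1 = 1
χ ⊃ φ = 1/7 ⊃ 2/7 = 1
¬χ = ¬1/7 = 6/7
¬χ ≡ χ = 6/7 ≡ 1/7 = 2/7
(χ ⊃ φ) ≡ (¬χ ≡ χ) = 1 ≡ 2/7 = 2/7
¬ψ = ¬5/7 = 2/7
((χ ⊃ φ) ≡ (¬χ ≡ χ)) ⊃ ¬ψ = 2/7 ⊃ 2/7 = 1
(((ψ ≡ χ) ⊃ (φ ⊃ χ)) ∨ ((χ ∨ ψ) ≡ ψ)) ≡ (((χ ⊃ φ) ≡ (¬χ ≡ χ)) ⊃ ¬ψ) = 1 ≡ 1 = 1
(((ψ ∨ φ) ⊃ ¬((ψ ≡ φ) ⊃ (φ ∨ ψ))) ∨ (((χ ≡ ψ) ⊃ ¬ψ) ⊃ (((ψ ∨ χ) ≡ χ) ≡ ((χ ∨ χ) ∨ χ)))) ≡ ((((ψ ≡ χ) ⊃ (φ ⊃ χ)) ∨ ((χ ∨ ψ) ≡ ψ)) ≡ (((χ ⊃ φ) ≡ (¬χ ≡ χ)) ⊃ ¬ψ)) = 6/7 ≡ 1 = 6/7
χ ⊃ χ = 1/7 ⊃ 1/7 = 1
¬φ = ¬2/7 = 5/7
¬φ ≡ ψ = 5/7 ≡ 5/7 = 1
(χ ⊃ χ) ≡ (¬φ ≡ ψ) = 1 ≡ 1 = 1
ψ ≡ χ = 5/7 ≡ 1/7 = 3/7
((χ ⊃ χ) ≡ (¬φ ≡ ψ)) ⊃ (ψ ≡ χ) = 1 ⊃ 3/7 = 3/7
ψ ⊃ ψ = 5/7 ⊃ 5/7 = 1
φ ⊃ (ψ ⊃ ψ) = 2/7 ⊃ 1 = 1
φ ⊃ χ = 2/7 ⊃ 1/7 = 6/7
φ ≡ (φ ⊃ χ) = 2/7 ≡ 6/7 = 3/7
(φ ⊃ (ψ ⊃ ψ)) ≡ (φ ≡ (φ ⊃ χ)) = 1 ≡ 3/7 = 3/7
¬((φ ⊃ (ψ ⊃ ψ)) ≡ (φ ≡ (φ ⊃ χ))) = ¬3/7 = 4/7
(((χ ⊃ χ) ≡ (¬φ ≡ ψ)) ⊃ (ψ ≡ χ)) ∨ ¬((φ ⊃ (ψ ⊃ ψ)) ≡ (φ ≡ (φ ⊃ χ))) = 3/7 ∨ 4/7 = 4/7
((((ψ ∨ φ) ⊃ ¬((ψ ≡ φ) ⊃ (φ ∨ ψ))) ∨ (((χ ≡ ψ) ⊃ ¬ψ) ⊃ (((ψ ∨ χ) ≡ χ) ≡ ((χ ∨ χ) ∨ χ)))) ≡ ((((ψ ≡ χ) ⊃ (φ ⊃ χ)) ∨ ((χ ∨ ψ) ≡ ψ)) ≡ (((χ ⊃ φ) ≡ (¬χ ≡ χ)) ⊃ ¬ψ))) ⊃ ((((χ ⊃ χ) ≡ (¬φ ≡ ψ)) ⊃ (ψ ≡ χ)) ∨ ¬((φ ⊃ (ψ ⊃ ψ)) ≡ (φ ≡ (φ ⊃ χ)))) = 6/7 ⊃ 4/7 = 5/7

5/7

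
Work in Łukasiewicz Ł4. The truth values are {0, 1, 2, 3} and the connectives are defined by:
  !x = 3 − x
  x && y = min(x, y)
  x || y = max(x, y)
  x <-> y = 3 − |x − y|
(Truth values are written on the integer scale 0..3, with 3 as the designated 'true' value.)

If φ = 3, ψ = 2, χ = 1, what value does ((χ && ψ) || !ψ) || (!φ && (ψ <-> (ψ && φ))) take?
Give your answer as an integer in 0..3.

χ && ψ = 1 && 2 = 1
!ψ = !2 = 1
(χ && ψ) || !ψ = 1 || 1 = 1
!φ = !3 = 0
ψ && φ = 2 && 3 = 2
ψ <-> (ψ && φ) = 2 <-> 2 = 3
!φ && (ψ <-> (ψ && φ)) = 0 && 3 = 0
((χ && ψ) || !ψ) || (!φ && (ψ <-> (ψ && φ))) = 1 || 0 = 1

1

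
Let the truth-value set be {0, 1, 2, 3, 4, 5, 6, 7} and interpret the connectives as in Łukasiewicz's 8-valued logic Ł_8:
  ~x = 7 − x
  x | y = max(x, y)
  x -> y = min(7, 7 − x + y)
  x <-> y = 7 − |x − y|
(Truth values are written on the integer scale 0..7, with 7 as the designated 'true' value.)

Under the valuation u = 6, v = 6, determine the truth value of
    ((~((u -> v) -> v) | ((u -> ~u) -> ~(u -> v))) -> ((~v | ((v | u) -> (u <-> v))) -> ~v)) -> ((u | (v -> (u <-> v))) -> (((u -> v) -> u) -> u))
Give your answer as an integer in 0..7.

u -> v = 6 -> 6 = 7
(u -> v) -> v = 7 -> 6 = 6
~((u -> v) -> v) = ~6 = 1
~u = ~6 = 1
u -> ~u = 6 -> 1 = 2
u -> v = 6 -> 6 = 7
~(u -> v) = ~7 = 0
(u -> ~u) -> ~(u -> v) = 2 -> 0 = 5
~((u -> v) -> v) | ((u -> ~u) -> ~(u -> v)) = 1 | 5 = 5
~v = ~6 = 1
v | u = 6 | 6 = 6
u <-> v = 6 <-> 6 = 7
(v | u) -> (u <-> v) = 6 -> 7 = 7
~v | ((v | u) -> (u <-> v)) = 1 | 7 = 7
~v = ~6 = 1
(~v | ((v | u) -> (u <-> v))) -> ~v = 7 -> 1 = 1
(~((u -> v) -> v) | ((u -> ~u) -> ~(u -> v))) -> ((~v | ((v | u) -> (u <-> v))) -> ~v) = 5 -> 1 = 3
u <-> v = 6 <-> 6 = 7
v -> (u <-> v) = 6 -> 7 = 7
u | (v -> (u <-> v)) = 6 | 7 = 7
u -> v = 6 -> 6 = 7
(u -> v) -> u = 7 -> 6 = 6
((u -> v) -> u) -> u = 6 -> 6 = 7
(u | (v -> (u <-> v))) -> (((u -> v) -> u) -> u) = 7 -> 7 = 7
((~((u -> v) -> v) | ((u -> ~u) -> ~(u -> v))) -> ((~v | ((v | u) -> (u <-> v))) -> ~v)) -> ((u | (v -> (u <-> v))) -> (((u -> v) -> u) -> u)) = 3 -> 7 = 7

7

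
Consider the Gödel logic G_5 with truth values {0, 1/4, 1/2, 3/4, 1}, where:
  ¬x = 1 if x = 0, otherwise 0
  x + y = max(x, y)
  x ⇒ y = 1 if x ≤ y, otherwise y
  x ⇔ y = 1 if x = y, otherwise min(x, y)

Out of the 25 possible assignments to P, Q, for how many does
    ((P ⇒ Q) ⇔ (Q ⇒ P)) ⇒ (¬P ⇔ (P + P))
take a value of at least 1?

value 1: 8 assignments (counts)
value 0: 17 assignments
So 8 of the 25 assignments meet the threshold.

8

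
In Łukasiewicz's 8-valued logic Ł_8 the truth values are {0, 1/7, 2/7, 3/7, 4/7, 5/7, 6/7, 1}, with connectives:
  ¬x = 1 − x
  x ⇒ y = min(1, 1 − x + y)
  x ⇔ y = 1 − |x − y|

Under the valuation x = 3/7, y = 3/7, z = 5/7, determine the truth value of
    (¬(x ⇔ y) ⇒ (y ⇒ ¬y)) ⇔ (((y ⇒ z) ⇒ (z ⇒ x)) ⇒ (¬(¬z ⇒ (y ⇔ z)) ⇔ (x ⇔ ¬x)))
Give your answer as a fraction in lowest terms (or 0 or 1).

3/7

x ⇔ y = 3/7 ⇔ 3/7 = 1
¬(x ⇔ y) = ¬1 = 0
¬y = ¬3/7 = 4/7
y ⇒ ¬y = 3/7 ⇒ 4/7 = 1
¬(x ⇔ y) ⇒ (y ⇒ ¬y) = 0 ⇒ 1 = 1
y ⇒ z = 3/7 ⇒ 5/7 = 1
z ⇒ x = 5/7 ⇒ 3/7 = 5/7
(y ⇒ z) ⇒ (z ⇒ x) = 1 ⇒ 5/7 = 5/7
¬z = ¬5/7 = 2/7
y ⇔ z = 3/7 ⇔ 5/7 = 5/7
¬z ⇒ (y ⇔ z) = 2/7 ⇒ 5/7 = 1
¬(¬z ⇒ (y ⇔ z)) = ¬1 = 0
¬x = ¬3/7 = 4/7
x ⇔ ¬x = 3/7 ⇔ 4/7 = 6/7
¬(¬z ⇒ (y ⇔ z)) ⇔ (x ⇔ ¬x) = 0 ⇔ 6/7 = 1/7
((y ⇒ z) ⇒ (z ⇒ x)) ⇒ (¬(¬z ⇒ (y ⇔ z)) ⇔ (x ⇔ ¬x)) = 5/7 ⇒ 1/7 = 3/7
(¬(x ⇔ y) ⇒ (y ⇒ ¬y)) ⇔ (((y ⇒ z) ⇒ (z ⇒ x)) ⇒ (¬(¬z ⇒ (y ⇔ z)) ⇔ (x ⇔ ¬x))) = 1 ⇔ 3/7 = 3/7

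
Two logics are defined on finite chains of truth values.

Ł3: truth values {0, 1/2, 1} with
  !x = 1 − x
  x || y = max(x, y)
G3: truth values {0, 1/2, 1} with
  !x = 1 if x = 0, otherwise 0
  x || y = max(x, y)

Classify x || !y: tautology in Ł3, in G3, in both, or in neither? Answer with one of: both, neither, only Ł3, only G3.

In Ł3: at x = 0, y = 1/2 the value is 1/2 — not a tautology.
In G3: at x = 0, y = 1/2 the value is 0 — not a tautology.

neither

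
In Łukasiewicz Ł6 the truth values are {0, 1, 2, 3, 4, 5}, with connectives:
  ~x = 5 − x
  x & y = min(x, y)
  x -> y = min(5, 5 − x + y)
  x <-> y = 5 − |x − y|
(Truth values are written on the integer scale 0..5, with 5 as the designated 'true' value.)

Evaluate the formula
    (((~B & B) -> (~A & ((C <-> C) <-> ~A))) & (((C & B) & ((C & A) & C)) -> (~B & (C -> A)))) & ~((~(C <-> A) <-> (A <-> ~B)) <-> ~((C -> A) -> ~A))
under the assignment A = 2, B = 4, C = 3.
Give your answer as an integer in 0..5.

~B = ~4 = 1
~B & B = 1 & 4 = 1
~A = ~2 = 3
C <-> C = 3 <-> 3 = 5
~A = ~2 = 3
(C <-> C) <-> ~A = 5 <-> 3 = 3
~A & ((C <-> C) <-> ~A) = 3 & 3 = 3
(~B & B) -> (~A & ((C <-> C) <-> ~A)) = 1 -> 3 = 5
C & B = 3 & 4 = 3
C & A = 3 & 2 = 2
(C & A) & C = 2 & 3 = 2
(C & B) & ((C & A) & C) = 3 & 2 = 2
~B = ~4 = 1
C -> A = 3 -> 2 = 4
~B & (C -> A) = 1 & 4 = 1
((C & B) & ((C & A) & C)) -> (~B & (C -> A)) = 2 -> 1 = 4
((~B & B) -> (~A & ((C <-> C) <-> ~A))) & (((C & B) & ((C & A) & C)) -> (~B & (C -> A))) = 5 & 4 = 4
C <-> A = 3 <-> 2 = 4
~(C <-> A) = ~4 = 1
~B = ~4 = 1
A <-> ~B = 2 <-> 1 = 4
~(C <-> A) <-> (A <-> ~B) = 1 <-> 4 = 2
C -> A = 3 -> 2 = 4
~A = ~2 = 3
(C -> A) -> ~A = 4 -> 3 = 4
~((C -> A) -> ~A) = ~4 = 1
(~(C <-> A) <-> (A <-> ~B)) <-> ~((C -> A) -> ~A) = 2 <-> 1 = 4
~((~(C <-> A) <-> (A <-> ~B)) <-> ~((C -> A) -> ~A)) = ~4 = 1
(((~B & B) -> (~A & ((C <-> C) <-> ~A))) & (((C & B) & ((C & A) & C)) -> (~B & (C -> A)))) & ~((~(C <-> A) <-> (A <-> ~B)) <-> ~((C -> A) -> ~A)) = 4 & 1 = 1

1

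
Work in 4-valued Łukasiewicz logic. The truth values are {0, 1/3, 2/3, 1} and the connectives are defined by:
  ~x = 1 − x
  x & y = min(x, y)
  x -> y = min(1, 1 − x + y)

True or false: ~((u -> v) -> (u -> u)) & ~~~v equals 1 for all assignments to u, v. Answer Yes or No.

Counterexample: take u = 0, v = 0.
u -> v = 0 -> 0 = 1
u -> u = 0 -> 0 = 1
(u -> v) -> (u -> u) = 1 -> 1 = 1
~((u -> v) -> (u -> u)) = ~1 = 0
~v = ~0 = 1
~~v = ~1 = 0
~~~v = ~0 = 1
~((u -> v) -> (u -> u)) & ~~~v = 0 & 1 = 0
This gives 0 ≠ 1.

No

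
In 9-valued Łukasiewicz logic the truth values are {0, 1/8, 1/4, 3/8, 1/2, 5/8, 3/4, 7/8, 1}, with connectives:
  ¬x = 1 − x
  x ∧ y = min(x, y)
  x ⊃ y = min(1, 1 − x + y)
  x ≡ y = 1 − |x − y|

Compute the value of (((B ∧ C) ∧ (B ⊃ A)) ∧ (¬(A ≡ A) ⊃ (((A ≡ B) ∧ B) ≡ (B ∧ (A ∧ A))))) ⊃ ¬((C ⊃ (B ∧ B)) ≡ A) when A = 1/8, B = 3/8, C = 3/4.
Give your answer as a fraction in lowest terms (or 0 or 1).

B ∧ C = 3/8 ∧ 3/4 = 3/8
B ⊃ A = 3/8 ⊃ 1/8 = 3/4
(B ∧ C) ∧ (B ⊃ A) = 3/8 ∧ 3/4 = 3/8
A ≡ A = 1/8 ≡ 1/8 = 1
¬(A ≡ A) = ¬1 = 0
A ≡ B = 1/8 ≡ 3/8 = 3/4
(A ≡ B) ∧ B = 3/4 ∧ 3/8 = 3/8
A ∧ A = 1/8 ∧ 1/8 = 1/8
B ∧ (A ∧ A) = 3/8 ∧ 1/8 = 1/8
((A ≡ B) ∧ B) ≡ (B ∧ (A ∧ A)) = 3/8 ≡ 1/8 = 3/4
¬(A ≡ A) ⊃ (((A ≡ B) ∧ B) ≡ (B ∧ (A ∧ A))) = 0 ⊃ 3/4 = 1
((B ∧ C) ∧ (B ⊃ A)) ∧ (¬(A ≡ A) ⊃ (((A ≡ B) ∧ B) ≡ (B ∧ (A ∧ A)))) = 3/8 ∧ 1 = 3/8
B ∧ B = 3/8 ∧ 3/8 = 3/8
C ⊃ (B ∧ B) = 3/4 ⊃ 3/8 = 5/8
(C ⊃ (B ∧ B)) ≡ A = 5/8 ≡ 1/8 = 1/2
¬((C ⊃ (B ∧ B)) ≡ A) = ¬1/2 = 1/2
(((B ∧ C) ∧ (B ⊃ A)) ∧ (¬(A ≡ A) ⊃ (((A ≡ B) ∧ B) ≡ (B ∧ (A ∧ A))))) ⊃ ¬((C ⊃ (B ∧ B)) ≡ A) = 3/8 ⊃ 1/2 = 1

1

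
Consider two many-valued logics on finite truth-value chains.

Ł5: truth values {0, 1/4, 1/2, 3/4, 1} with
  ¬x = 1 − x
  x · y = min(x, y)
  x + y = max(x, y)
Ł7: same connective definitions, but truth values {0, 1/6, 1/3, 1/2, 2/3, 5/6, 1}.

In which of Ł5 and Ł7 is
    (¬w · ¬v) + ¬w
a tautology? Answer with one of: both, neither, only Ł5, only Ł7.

neither

In Ł5: at v = 0, w = 1/4 the value is 3/4 — not a tautology.
In Ł7: at v = 0, w = 1/6 the value is 5/6 — not a tautology.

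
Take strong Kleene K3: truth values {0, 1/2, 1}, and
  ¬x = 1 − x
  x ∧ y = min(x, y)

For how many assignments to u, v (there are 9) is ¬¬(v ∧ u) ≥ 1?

1

u = 0, v = 0 ↦ 0  <
u = 0, v = 1/2 ↦ 0  <
u = 0, v = 1 ↦ 0  <
u = 1/2, v = 0 ↦ 0  <
u = 1/2, v = 1/2 ↦ 1/2  <
u = 1/2, v = 1 ↦ 1/2  <
u = 1, v = 0 ↦ 0  <
u = 1, v = 1/2 ↦ 1/2  <
u = 1, v = 1 ↦ 1  ≥
So 1 of the 9 assignments meets the threshold.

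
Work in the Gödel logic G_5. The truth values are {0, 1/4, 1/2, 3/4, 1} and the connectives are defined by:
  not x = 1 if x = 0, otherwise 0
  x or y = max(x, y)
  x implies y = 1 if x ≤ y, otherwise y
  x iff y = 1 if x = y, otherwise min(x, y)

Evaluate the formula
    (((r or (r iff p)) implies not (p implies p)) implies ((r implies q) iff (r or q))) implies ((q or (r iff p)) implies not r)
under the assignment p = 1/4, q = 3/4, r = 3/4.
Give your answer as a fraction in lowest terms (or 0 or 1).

0

r iff p = 3/4 iff 1/4 = 1/4
r or (r iff p) = 3/4 or 1/4 = 3/4
p implies p = 1/4 implies 1/4 = 1
not (p implies p) = not 1 = 0
(r or (r iff p)) implies not (p implies p) = 3/4 implies 0 = 0
r implies q = 3/4 implies 3/4 = 1
r or q = 3/4 or 3/4 = 3/4
(r implies q) iff (r or q) = 1 iff 3/4 = 3/4
((r or (r iff p)) implies not (p implies p)) implies ((r implies q) iff (r or q)) = 0 implies 3/4 = 1
r iff p = 3/4 iff 1/4 = 1/4
q or (r iff p) = 3/4 or 1/4 = 3/4
not r = not 3/4 = 0
(q or (r iff p)) implies not r = 3/4 implies 0 = 0
(((r or (r iff p)) implies not (p implies p)) implies ((r implies q) iff (r or q))) implies ((q or (r iff p)) implies not r) = 1 implies 0 = 0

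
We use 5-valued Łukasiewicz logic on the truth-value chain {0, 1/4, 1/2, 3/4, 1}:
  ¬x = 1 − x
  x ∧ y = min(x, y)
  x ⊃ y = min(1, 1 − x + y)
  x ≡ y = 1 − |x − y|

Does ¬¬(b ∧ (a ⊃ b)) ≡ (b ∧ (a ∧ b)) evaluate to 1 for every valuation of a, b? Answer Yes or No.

No

Counterexample: take a = 0, b = 1/4.
a ⊃ b = 0 ⊃ 1/4 = 1
b ∧ (a ⊃ b) = 1/4 ∧ 1 = 1/4
¬(b ∧ (a ⊃ b)) = ¬1/4 = 3/4
¬¬(b ∧ (a ⊃ b)) = ¬3/4 = 1/4
a ∧ b = 0 ∧ 1/4 = 0
b ∧ (a ∧ b) = 1/4 ∧ 0 = 0
¬¬(b ∧ (a ⊃ b)) ≡ (b ∧ (a ∧ b)) = 1/4 ≡ 0 = 3/4
This gives 3/4 ≠ 1.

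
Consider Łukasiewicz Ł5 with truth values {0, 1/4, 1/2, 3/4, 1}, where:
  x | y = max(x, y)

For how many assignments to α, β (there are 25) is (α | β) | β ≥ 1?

value 1: 9 assignments (counts)
value 3/4: 7 assignments
value 1/2: 5 assignments
value 1/4: 3 assignments
value 0: 1 assignment
So 9 of the 25 assignments meet the threshold.

9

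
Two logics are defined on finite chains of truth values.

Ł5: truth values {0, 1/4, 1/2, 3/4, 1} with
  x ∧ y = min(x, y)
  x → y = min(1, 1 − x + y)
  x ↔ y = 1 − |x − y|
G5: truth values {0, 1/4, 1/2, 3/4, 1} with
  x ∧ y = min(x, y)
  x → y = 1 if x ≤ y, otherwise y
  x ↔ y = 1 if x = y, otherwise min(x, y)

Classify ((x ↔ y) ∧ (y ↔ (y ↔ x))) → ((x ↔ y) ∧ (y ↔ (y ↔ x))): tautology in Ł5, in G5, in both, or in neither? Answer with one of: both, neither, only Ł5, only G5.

In Ł5: every assignment gives 1 — tautology.
In G5: every assignment gives 1 — tautology.

both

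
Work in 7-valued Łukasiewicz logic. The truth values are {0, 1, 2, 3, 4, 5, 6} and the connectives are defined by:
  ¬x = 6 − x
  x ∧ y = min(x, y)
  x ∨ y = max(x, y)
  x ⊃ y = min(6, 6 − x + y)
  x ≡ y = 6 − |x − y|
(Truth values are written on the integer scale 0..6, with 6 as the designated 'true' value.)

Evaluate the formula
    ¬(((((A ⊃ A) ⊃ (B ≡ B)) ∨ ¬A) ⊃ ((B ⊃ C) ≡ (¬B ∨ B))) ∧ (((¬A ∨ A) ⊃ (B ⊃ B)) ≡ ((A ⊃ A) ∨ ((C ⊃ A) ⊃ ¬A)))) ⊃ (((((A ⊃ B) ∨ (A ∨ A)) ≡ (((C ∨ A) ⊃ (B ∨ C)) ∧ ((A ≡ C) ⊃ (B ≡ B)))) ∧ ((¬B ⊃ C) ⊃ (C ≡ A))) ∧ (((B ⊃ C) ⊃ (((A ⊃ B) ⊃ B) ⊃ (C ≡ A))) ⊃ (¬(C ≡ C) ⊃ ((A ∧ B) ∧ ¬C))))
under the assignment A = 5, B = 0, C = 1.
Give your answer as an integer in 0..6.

6

A ⊃ A = 5 ⊃ 5 = 6
B ≡ B = 0 ≡ 0 = 6
(A ⊃ A) ⊃ (B ≡ B) = 6 ⊃ 6 = 6
¬A = ¬5 = 1
((A ⊃ A) ⊃ (B ≡ B)) ∨ ¬A = 6 ∨ 1 = 6
B ⊃ C = 0 ⊃ 1 = 6
¬B = ¬0 = 6
¬B ∨ B = 6 ∨ 0 = 6
(B ⊃ C) ≡ (¬B ∨ B) = 6 ≡ 6 = 6
(((A ⊃ A) ⊃ (B ≡ B)) ∨ ¬A) ⊃ ((B ⊃ C) ≡ (¬B ∨ B)) = 6 ⊃ 6 = 6
¬A = ¬5 = 1
¬A ∨ A = 1 ∨ 5 = 5
B ⊃ B = 0 ⊃ 0 = 6
(¬A ∨ A) ⊃ (B ⊃ B) = 5 ⊃ 6 = 6
A ⊃ A = 5 ⊃ 5 = 6
C ⊃ A = 1 ⊃ 5 = 6
¬A = ¬5 = 1
(C ⊃ A) ⊃ ¬A = 6 ⊃ 1 = 1
(A ⊃ A) ∨ ((C ⊃ A) ⊃ ¬A) = 6 ∨ 1 = 6
((¬A ∨ A) ⊃ (B ⊃ B)) ≡ ((A ⊃ A) ∨ ((C ⊃ A) ⊃ ¬A)) = 6 ≡ 6 = 6
((((A ⊃ A) ⊃ (B ≡ B)) ∨ ¬A) ⊃ ((B ⊃ C) ≡ (¬B ∨ B))) ∧ (((¬A ∨ A) ⊃ (B ⊃ B)) ≡ ((A ⊃ A) ∨ ((C ⊃ A) ⊃ ¬A))) = 6 ∧ 6 = 6
¬(((((A ⊃ A) ⊃ (B ≡ B)) ∨ ¬A) ⊃ ((B ⊃ C) ≡ (¬B ∨ B))) ∧ (((¬A ∨ A) ⊃ (B ⊃ B)) ≡ ((A ⊃ A) ∨ ((C ⊃ A) ⊃ ¬A)))) = ¬6 = 0
A ⊃ B = 5 ⊃ 0 = 1
A ∨ A = 5 ∨ 5 = 5
(A ⊃ B) ∨ (A ∨ A) = 1 ∨ 5 = 5
C ∨ A = 1 ∨ 5 = 5
B ∨ C = 0 ∨ 1 = 1
(C ∨ A) ⊃ (B ∨ C) = 5 ⊃ 1 = 2
A ≡ C = 5 ≡ 1 = 2
B ≡ B = 0 ≡ 0 = 6
(A ≡ C) ⊃ (B ≡ B) = 2 ⊃ 6 = 6
((C ∨ A) ⊃ (B ∨ C)) ∧ ((A ≡ C) ⊃ (B ≡ B)) = 2 ∧ 6 = 2
((A ⊃ B) ∨ (A ∨ A)) ≡ (((C ∨ A) ⊃ (B ∨ C)) ∧ ((A ≡ C) ⊃ (B ≡ B))) = 5 ≡ 2 = 3
¬B = ¬0 = 6
¬B ⊃ C = 6 ⊃ 1 = 1
C ≡ A = 1 ≡ 5 = 2
(¬B ⊃ C) ⊃ (C ≡ A) = 1 ⊃ 2 = 6
(((A ⊃ B) ∨ (A ∨ A)) ≡ (((C ∨ A) ⊃ (B ∨ C)) ∧ ((A ≡ C) ⊃ (B ≡ B)))) ∧ ((¬B ⊃ C) ⊃ (C ≡ A)) = 3 ∧ 6 = 3
B ⊃ C = 0 ⊃ 1 = 6
A ⊃ B = 5 ⊃ 0 = 1
(A ⊃ B) ⊃ B = 1 ⊃ 0 = 5
C ≡ A = 1 ≡ 5 = 2
((A ⊃ B) ⊃ B) ⊃ (C ≡ A) = 5 ⊃ 2 = 3
(B ⊃ C) ⊃ (((A ⊃ B) ⊃ B) ⊃ (C ≡ A)) = 6 ⊃ 3 = 3
C ≡ C = 1 ≡ 1 = 6
¬(C ≡ C) = ¬6 = 0
A ∧ B = 5 ∧ 0 = 0
¬C = ¬1 = 5
(A ∧ B) ∧ ¬C = 0 ∧ 5 = 0
¬(C ≡ C) ⊃ ((A ∧ B) ∧ ¬C) = 0 ⊃ 0 = 6
((B ⊃ C) ⊃ (((A ⊃ B) ⊃ B) ⊃ (C ≡ A))) ⊃ (¬(C ≡ C) ⊃ ((A ∧ B) ∧ ¬C)) = 3 ⊃ 6 = 6
((((A ⊃ B) ∨ (A ∨ A)) ≡ (((C ∨ A) ⊃ (B ∨ C)) ∧ ((A ≡ C) ⊃ (B ≡ B)))) ∧ ((¬B ⊃ C) ⊃ (C ≡ A))) ∧ (((B ⊃ C) ⊃ (((A ⊃ B) ⊃ B) ⊃ (C ≡ A))) ⊃ (¬(C ≡ C) ⊃ ((A ∧ B) ∧ ¬C))) = 3 ∧ 6 = 3
¬(((((A ⊃ A) ⊃ (B ≡ B)) ∨ ¬A) ⊃ ((B ⊃ C) ≡ (¬B ∨ B))) ∧ (((¬A ∨ A) ⊃ (B ⊃ B)) ≡ ((A ⊃ A) ∨ ((C ⊃ A) ⊃ ¬A)))) ⊃ (((((A ⊃ B) ∨ (A ∨ A)) ≡ (((C ∨ A) ⊃ (B ∨ C)) ∧ ((A ≡ C) ⊃ (B ≡ B)))) ∧ ((¬B ⊃ C) ⊃ (C ≡ A))) ∧ (((B ⊃ C) ⊃ (((A ⊃ B) ⊃ B) ⊃ (C ≡ A))) ⊃ (¬(C ≡ C) ⊃ ((A ∧ B) ∧ ¬C)))) = 0 ⊃ 3 = 6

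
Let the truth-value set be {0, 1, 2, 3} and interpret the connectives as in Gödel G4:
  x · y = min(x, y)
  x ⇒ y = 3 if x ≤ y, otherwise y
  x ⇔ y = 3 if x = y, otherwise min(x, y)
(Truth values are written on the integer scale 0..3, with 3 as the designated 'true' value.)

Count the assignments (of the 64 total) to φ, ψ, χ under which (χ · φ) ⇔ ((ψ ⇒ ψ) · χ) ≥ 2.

44

value 3: 40 assignments (counts)
value 2: 4 assignments (counts)
value 1: 8 assignments
value 0: 12 assignments
So 44 of the 64 assignments meet the threshold.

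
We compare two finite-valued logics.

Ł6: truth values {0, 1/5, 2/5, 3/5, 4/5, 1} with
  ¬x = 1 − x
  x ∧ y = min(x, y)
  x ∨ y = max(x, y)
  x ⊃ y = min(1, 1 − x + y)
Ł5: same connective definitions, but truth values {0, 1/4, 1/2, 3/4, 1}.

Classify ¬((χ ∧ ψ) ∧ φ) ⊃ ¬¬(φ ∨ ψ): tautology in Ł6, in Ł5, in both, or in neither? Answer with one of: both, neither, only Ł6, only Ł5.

In Ł6: at φ = 0, ψ = 0, χ = 0 the value is 0 — not a tautology.
In Ł5: at φ = 0, ψ = 0, χ = 0 the value is 0 — not a tautology.

neither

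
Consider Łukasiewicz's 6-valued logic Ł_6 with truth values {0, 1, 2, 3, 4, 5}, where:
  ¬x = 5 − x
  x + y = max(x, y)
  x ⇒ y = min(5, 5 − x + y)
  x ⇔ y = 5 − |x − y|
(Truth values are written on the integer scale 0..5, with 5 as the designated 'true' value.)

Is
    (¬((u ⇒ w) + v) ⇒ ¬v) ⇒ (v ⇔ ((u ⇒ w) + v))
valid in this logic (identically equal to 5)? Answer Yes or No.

No

Counterexample: take u = 0, v = 0, w = 0.
u ⇒ w = 0 ⇒ 0 = 5
(u ⇒ w) + v = 5 + 0 = 5
¬((u ⇒ w) + v) = ¬5 = 0
¬v = ¬0 = 5
¬((u ⇒ w) + v) ⇒ ¬v = 0 ⇒ 5 = 5
u ⇒ w = 0 ⇒ 0 = 5
(u ⇒ w) + v = 5 + 0 = 5
v ⇔ ((u ⇒ w) + v) = 0 ⇔ 5 = 0
(¬((u ⇒ w) + v) ⇒ ¬v) ⇒ (v ⇔ ((u ⇒ w) + v)) = 5 ⇒ 0 = 0
This gives 0 ≠ 5.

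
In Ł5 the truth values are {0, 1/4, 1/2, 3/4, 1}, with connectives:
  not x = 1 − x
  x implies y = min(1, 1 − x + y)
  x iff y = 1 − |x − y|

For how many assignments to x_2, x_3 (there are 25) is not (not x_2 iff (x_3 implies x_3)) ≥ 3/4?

10

value 1: 5 assignments (counts)
value 3/4: 5 assignments (counts)
value 1/2: 5 assignments
value 1/4: 5 assignments
value 0: 5 assignments
So 10 of the 25 assignments meet the threshold.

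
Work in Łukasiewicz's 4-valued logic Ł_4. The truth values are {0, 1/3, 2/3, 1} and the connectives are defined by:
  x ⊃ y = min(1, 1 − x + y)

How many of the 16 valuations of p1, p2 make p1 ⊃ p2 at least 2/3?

p1 = 0, p2 = 0 ↦ 1  ≥
p1 = 0, p2 = 1/3 ↦ 1  ≥
p1 = 0, p2 = 2/3 ↦ 1  ≥
p1 = 0, p2 = 1 ↦ 1  ≥
p1 = 1/3, p2 = 0 ↦ 2/3  ≥
p1 = 1/3, p2 = 1/3 ↦ 1  ≥
p1 = 1/3, p2 = 2/3 ↦ 1  ≥
p1 = 1/3, p2 = 1 ↦ 1  ≥
p1 = 2/3, p2 = 0 ↦ 1/3  <
p1 = 2/3, p2 = 1/3 ↦ 2/3  ≥
p1 = 2/3, p2 = 2/3 ↦ 1  ≥
p1 = 2/3, p2 = 1 ↦ 1  ≥
p1 = 1, p2 = 0 ↦ 0  <
p1 = 1, p2 = 1/3 ↦ 1/3  <
p1 = 1, p2 = 2/3 ↦ 2/3  ≥
p1 = 1, p2 = 1 ↦ 1  ≥
So 13 of the 16 assignments meet the threshold.

13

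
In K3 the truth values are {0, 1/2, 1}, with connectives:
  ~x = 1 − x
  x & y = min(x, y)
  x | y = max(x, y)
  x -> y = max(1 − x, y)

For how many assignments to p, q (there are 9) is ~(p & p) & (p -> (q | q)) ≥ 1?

p = 0, q = 0 ↦ 1  ≥
p = 0, q = 1/2 ↦ 1  ≥
p = 0, q = 1 ↦ 1  ≥
p = 1/2, q = 0 ↦ 1/2  <
p = 1/2, q = 1/2 ↦ 1/2  <
p = 1/2, q = 1 ↦ 1/2  <
p = 1, q = 0 ↦ 0  <
p = 1, q = 1/2 ↦ 0  <
p = 1, q = 1 ↦ 0  <
So 3 of the 9 assignments meet the threshold.

3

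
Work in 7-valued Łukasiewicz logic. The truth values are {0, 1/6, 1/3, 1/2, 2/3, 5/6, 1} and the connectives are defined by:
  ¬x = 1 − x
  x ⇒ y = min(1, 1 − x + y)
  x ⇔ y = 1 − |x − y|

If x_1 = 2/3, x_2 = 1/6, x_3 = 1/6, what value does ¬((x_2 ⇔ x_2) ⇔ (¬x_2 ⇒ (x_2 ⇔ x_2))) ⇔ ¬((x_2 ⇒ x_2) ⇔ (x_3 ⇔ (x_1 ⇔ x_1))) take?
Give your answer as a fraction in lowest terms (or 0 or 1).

x_2 ⇔ x_2 = 1/6 ⇔ 1/6 = 1
¬x_2 = ¬1/6 = 5/6
x_2 ⇔ x_2 = 1/6 ⇔ 1/6 = 1
¬x_2 ⇒ (x_2 ⇔ x_2) = 5/6 ⇒ 1 = 1
(x_2 ⇔ x_2) ⇔ (¬x_2 ⇒ (x_2 ⇔ x_2)) = 1 ⇔ 1 = 1
¬((x_2 ⇔ x_2) ⇔ (¬x_2 ⇒ (x_2 ⇔ x_2))) = ¬1 = 0
x_2 ⇒ x_2 = 1/6 ⇒ 1/6 = 1
x_1 ⇔ x_1 = 2/3 ⇔ 2/3 = 1
x_3 ⇔ (x_1 ⇔ x_1) = 1/6 ⇔ 1 = 1/6
(x_2 ⇒ x_2) ⇔ (x_3 ⇔ (x_1 ⇔ x_1)) = 1 ⇔ 1/6 = 1/6
¬((x_2 ⇒ x_2) ⇔ (x_3 ⇔ (x_1 ⇔ x_1))) = ¬1/6 = 5/6
¬((x_2 ⇔ x_2) ⇔ (¬x_2 ⇒ (x_2 ⇔ x_2))) ⇔ ¬((x_2 ⇒ x_2) ⇔ (x_3 ⇔ (x_1 ⇔ x_1))) = 0 ⇔ 5/6 = 1/6

1/6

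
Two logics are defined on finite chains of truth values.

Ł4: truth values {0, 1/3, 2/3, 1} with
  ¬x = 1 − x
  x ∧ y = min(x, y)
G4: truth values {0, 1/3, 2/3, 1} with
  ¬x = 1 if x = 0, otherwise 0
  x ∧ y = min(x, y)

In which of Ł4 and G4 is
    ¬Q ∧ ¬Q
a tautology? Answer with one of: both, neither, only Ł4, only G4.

In Ł4: at Q = 1/3 the value is 2/3 — not a tautology.
In G4: at Q = 1/3 the value is 0 — not a tautology.

neither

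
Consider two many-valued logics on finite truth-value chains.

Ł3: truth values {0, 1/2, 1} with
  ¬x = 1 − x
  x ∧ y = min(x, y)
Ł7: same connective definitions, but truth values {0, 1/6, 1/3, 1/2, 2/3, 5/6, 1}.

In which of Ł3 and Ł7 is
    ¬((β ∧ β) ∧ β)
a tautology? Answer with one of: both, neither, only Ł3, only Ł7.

In Ł3: at β = 1/2 the value is 1/2 — not a tautology.
In Ł7: at β = 1/6 the value is 5/6 — not a tautology.

neither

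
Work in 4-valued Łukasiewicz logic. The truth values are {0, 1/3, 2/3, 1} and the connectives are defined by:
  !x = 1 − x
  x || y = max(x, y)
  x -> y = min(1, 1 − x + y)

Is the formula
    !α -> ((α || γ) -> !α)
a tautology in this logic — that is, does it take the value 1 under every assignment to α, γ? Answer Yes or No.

α = 0, γ = 0 ↦ 1
α = 0, γ = 1/3 ↦ 1
α = 0, γ = 2/3 ↦ 1
α = 0, γ = 1 ↦ 1
α = 1/3, γ = 0 ↦ 1
α = 1/3, γ = 1/3 ↦ 1
α = 1/3, γ = 2/3 ↦ 1
α = 1/3, γ = 1 ↦ 1
α = 2/3, γ = 0 ↦ 1
α = 2/3, γ = 1/3 ↦ 1
α = 2/3, γ = 2/3 ↦ 1
α = 2/3, γ = 1 ↦ 1
α = 1, γ = 0 ↦ 1
α = 1, γ = 1/3 ↦ 1
α = 1, γ = 2/3 ↦ 1
α = 1, γ = 1 ↦ 1
Every assignment gives a value ≥ 1.

Yes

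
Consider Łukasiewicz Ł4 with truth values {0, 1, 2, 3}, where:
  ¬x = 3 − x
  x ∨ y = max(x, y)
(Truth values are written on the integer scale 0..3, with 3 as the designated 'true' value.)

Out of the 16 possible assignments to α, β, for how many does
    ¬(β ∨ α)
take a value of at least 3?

1

α = 0, β = 0 ↦ 3  ≥
α = 0, β = 1 ↦ 2  <
α = 0, β = 2 ↦ 1  <
α = 0, β = 3 ↦ 0  <
α = 1, β = 0 ↦ 2  <
α = 1, β = 1 ↦ 2  <
α = 1, β = 2 ↦ 1  <
α = 1, β = 3 ↦ 0  <
α = 2, β = 0 ↦ 1  <
α = 2, β = 1 ↦ 1  <
α = 2, β = 2 ↦ 1  <
α = 2, β = 3 ↦ 0  <
α = 3, β = 0 ↦ 0  <
α = 3, β = 1 ↦ 0  <
α = 3, β = 2 ↦ 0  <
α = 3, β = 3 ↦ 0  <
So 1 of the 16 assignments meets the threshold.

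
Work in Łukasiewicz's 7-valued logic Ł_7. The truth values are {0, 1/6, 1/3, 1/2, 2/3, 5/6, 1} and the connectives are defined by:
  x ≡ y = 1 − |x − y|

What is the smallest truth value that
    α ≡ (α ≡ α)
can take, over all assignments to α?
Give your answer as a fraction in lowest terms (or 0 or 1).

Take α = 0:
α ≡ α = 0 ≡ 0 = 1
α ≡ (α ≡ α) = 0 ≡ 1 = 0
No assignment yields a value below 0, so this is the minimum.

0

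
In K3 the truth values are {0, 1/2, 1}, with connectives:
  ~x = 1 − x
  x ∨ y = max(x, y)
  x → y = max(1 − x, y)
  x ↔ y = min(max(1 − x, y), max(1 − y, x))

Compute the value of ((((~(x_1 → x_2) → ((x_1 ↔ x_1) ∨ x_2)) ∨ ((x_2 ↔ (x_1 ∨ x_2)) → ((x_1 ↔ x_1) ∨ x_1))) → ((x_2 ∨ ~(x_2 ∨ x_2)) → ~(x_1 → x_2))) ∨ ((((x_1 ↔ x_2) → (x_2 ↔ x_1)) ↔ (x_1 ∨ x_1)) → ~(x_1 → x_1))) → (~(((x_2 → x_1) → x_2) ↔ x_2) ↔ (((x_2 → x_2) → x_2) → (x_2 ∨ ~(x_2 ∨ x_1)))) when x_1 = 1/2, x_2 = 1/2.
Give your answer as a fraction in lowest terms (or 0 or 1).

1/2

x_1 → x_2 = 1/2 → 1/2 = 1/2
~(x_1 → x_2) = ~1/2 = 1/2
x_1 ↔ x_1 = 1/2 ↔ 1/2 = 1/2
(x_1 ↔ x_1) ∨ x_2 = 1/2 ∨ 1/2 = 1/2
~(x_1 → x_2) → ((x_1 ↔ x_1) ∨ x_2) = 1/2 → 1/2 = 1/2
x_1 ∨ x_2 = 1/2 ∨ 1/2 = 1/2
x_2 ↔ (x_1 ∨ x_2) = 1/2 ↔ 1/2 = 1/2
x_1 ↔ x_1 = 1/2 ↔ 1/2 = 1/2
(x_1 ↔ x_1) ∨ x_1 = 1/2 ∨ 1/2 = 1/2
(x_2 ↔ (x_1 ∨ x_2)) → ((x_1 ↔ x_1) ∨ x_1) = 1/2 → 1/2 = 1/2
(~(x_1 → x_2) → ((x_1 ↔ x_1) ∨ x_2)) ∨ ((x_2 ↔ (x_1 ∨ x_2)) → ((x_1 ↔ x_1) ∨ x_1)) = 1/2 ∨ 1/2 = 1/2
x_2 ∨ x_2 = 1/2 ∨ 1/2 = 1/2
~(x_2 ∨ x_2) = ~1/2 = 1/2
x_2 ∨ ~(x_2 ∨ x_2) = 1/2 ∨ 1/2 = 1/2
x_1 → x_2 = 1/2 → 1/2 = 1/2
~(x_1 → x_2) = ~1/2 = 1/2
(x_2 ∨ ~(x_2 ∨ x_2)) → ~(x_1 → x_2) = 1/2 → 1/2 = 1/2
((~(x_1 → x_2) → ((x_1 ↔ x_1) ∨ x_2)) ∨ ((x_2 ↔ (x_1 ∨ x_2)) → ((x_1 ↔ x_1) ∨ x_1))) → ((x_2 ∨ ~(x_2 ∨ x_2)) → ~(x_1 → x_2)) = 1/2 → 1/2 = 1/2
x_1 ↔ x_2 = 1/2 ↔ 1/2 = 1/2
x_2 ↔ x_1 = 1/2 ↔ 1/2 = 1/2
(x_1 ↔ x_2) → (x_2 ↔ x_1) = 1/2 → 1/2 = 1/2
x_1 ∨ x_1 = 1/2 ∨ 1/2 = 1/2
((x_1 ↔ x_2) → (x_2 ↔ x_1)) ↔ (x_1 ∨ x_1) = 1/2 ↔ 1/2 = 1/2
x_1 → x_1 = 1/2 → 1/2 = 1/2
~(x_1 → x_1) = ~1/2 = 1/2
(((x_1 ↔ x_2) → (x_2 ↔ x_1)) ↔ (x_1 ∨ x_1)) → ~(x_1 → x_1) = 1/2 → 1/2 = 1/2
(((~(x_1 → x_2) → ((x_1 ↔ x_1) ∨ x_2)) ∨ ((x_2 ↔ (x_1 ∨ x_2)) → ((x_1 ↔ x_1) ∨ x_1))) → ((x_2 ∨ ~(x_2 ∨ x_2)) → ~(x_1 → x_2))) ∨ ((((x_1 ↔ x_2) → (x_2 ↔ x_1)) ↔ (x_1 ∨ x_1)) → ~(x_1 → x_1)) = 1/2 ∨ 1/2 = 1/2
x_2 → x_1 = 1/2 → 1/2 = 1/2
(x_2 → x_1) → x_2 = 1/2 → 1/2 = 1/2
((x_2 → x_1) → x_2) ↔ x_2 = 1/2 ↔ 1/2 = 1/2
~(((x_2 → x_1) → x_2) ↔ x_2) = ~1/2 = 1/2
x_2 → x_2 = 1/2 → 1/2 = 1/2
(x_2 → x_2) → x_2 = 1/2 → 1/2 = 1/2
x_2 ∨ x_1 = 1/2 ∨ 1/2 = 1/2
~(x_2 ∨ x_1) = ~1/2 = 1/2
x_2 ∨ ~(x_2 ∨ x_1) = 1/2 ∨ 1/2 = 1/2
((x_2 → x_2) → x_2) → (x_2 ∨ ~(x_2 ∨ x_1)) = 1/2 → 1/2 = 1/2
~(((x_2 → x_1) → x_2) ↔ x_2) ↔ (((x_2 → x_2) → x_2) → (x_2 ∨ ~(x_2 ∨ x_1))) = 1/2 ↔ 1/2 = 1/2
((((~(x_1 → x_2) → ((x_1 ↔ x_1) ∨ x_2)) ∨ ((x_2 ↔ (x_1 ∨ x_2)) → ((x_1 ↔ x_1) ∨ x_1))) → ((x_2 ∨ ~(x_2 ∨ x_2)) → ~(x_1 → x_2))) ∨ ((((x_1 ↔ x_2) → (x_2 ↔ x_1)) ↔ (x_1 ∨ x_1)) → ~(x_1 → x_1))) → (~(((x_2 → x_1) → x_2) ↔ x_2) ↔ (((x_2 → x_2) → x_2) → (x_2 ∨ ~(x_2 ∨ x_1)))) = 1/2 → 1/2 = 1/2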